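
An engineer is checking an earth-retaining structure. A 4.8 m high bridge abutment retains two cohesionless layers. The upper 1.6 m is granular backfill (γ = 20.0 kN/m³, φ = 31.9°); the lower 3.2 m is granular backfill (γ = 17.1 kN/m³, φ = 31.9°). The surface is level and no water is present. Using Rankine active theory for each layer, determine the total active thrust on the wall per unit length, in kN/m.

K_a1 = tan²(45°−31.9°/2) = 0.3085; K_a2 = tan²(45°−31.9°/2) = 0.3085.
Layer 1: σ at base = K_a1 γ₁ h₁ = 9.873 kPa; P₁ = ½×9.873×1.6 = 7.898.
Layer 2: σ_v at top = γ₁h₁ = 32.00; σ_h top = K_a2×32.00 = 9.873; σ_h base = K_a2×(32.00+17.1×3.2) = 26.76.
P₂ = ½(9.873+26.76)×3.2 = 58.60. Total P_a = 7.898+58.60 = 66.50 kN/m.

66.5 kN/m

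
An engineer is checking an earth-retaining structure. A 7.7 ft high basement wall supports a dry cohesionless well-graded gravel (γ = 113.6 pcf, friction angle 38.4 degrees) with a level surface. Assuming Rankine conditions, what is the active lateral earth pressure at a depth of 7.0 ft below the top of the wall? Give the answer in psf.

K_a = (1 − sin φ)/(1 + sin φ) = 0.2337.
σ_h = K_a γ z = 0.2337 × 113.6 × 7.0 = 185.8 psf.

186 psf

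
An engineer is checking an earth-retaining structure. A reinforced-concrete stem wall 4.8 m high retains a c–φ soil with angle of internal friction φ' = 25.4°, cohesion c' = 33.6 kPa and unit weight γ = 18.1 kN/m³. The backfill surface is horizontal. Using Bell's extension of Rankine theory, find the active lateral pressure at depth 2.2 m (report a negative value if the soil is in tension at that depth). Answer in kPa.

-26.6 kPa

K_a = (1 − sin φ)/(1 + sin φ) = 0.3996.
σ_a = K_a γ z − 2c√K_a = 0.3996×18.1×2.2 − 2×33.6×0.6322 = -26.57 kPa.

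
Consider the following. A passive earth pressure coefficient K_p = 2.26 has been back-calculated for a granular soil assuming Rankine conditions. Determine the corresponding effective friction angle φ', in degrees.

22.7°

K_p = (1+sin φ)/(1−sin φ) ⇒ sin φ = (K_p − 1)/(K_p + 1) = 0.3865.
φ = arcsin(0.3865) = 22.74°.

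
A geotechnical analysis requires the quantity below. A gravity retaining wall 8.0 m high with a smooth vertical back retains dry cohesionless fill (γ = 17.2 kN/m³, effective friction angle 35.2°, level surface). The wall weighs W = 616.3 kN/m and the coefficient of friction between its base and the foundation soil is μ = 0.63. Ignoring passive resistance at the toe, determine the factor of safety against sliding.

2.63

K_a = tan²(45° − 35.2°/2) = 0.2687.
P_a = ½K_aγH² = 0.5×0.2687×17.2×8.0² = 147.9 kN/m, acting at H/3 = 2.667 m above the base.
FS_sliding = μW / P_a = 0.63×616.3 / 147.9 = 2.625.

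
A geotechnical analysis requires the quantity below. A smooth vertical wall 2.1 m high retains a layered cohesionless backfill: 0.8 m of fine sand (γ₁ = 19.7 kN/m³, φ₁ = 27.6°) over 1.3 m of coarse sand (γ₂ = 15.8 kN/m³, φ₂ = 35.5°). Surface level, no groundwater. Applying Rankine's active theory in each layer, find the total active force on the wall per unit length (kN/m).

11.3 kN/m

K_a1 = tan²(45°−27.6°/2) = 0.3668; K_a2 = tan²(45°−35.5°/2) = 0.2653.
Layer 1: σ at base = K_a1 γ₁ h₁ = 5.780 kPa; P₁ = ½×5.780×0.8 = 2.312.
Layer 2: σ_v at top = γ₁h₁ = 15.76; σ_h top = K_a2×15.76 = 4.180; σ_h base = K_a2×(15.76+15.8×1.3) = 9.629.
P₂ = ½(4.180+9.629)×1.3 = 8.976. Total P_a = 2.312+8.976 = 11.29 kN/m.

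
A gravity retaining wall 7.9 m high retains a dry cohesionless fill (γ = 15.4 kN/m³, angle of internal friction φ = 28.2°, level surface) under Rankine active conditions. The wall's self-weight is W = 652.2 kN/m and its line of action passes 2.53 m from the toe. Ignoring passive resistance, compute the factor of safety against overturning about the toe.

K_a = tan²(45° − 28.2°/2) = 0.3582.
P_a = ½K_aγH² = 0.5×0.3582×15.4×7.9² = 172.1 kN/m, acting at H/3 = 2.633 m above the base.
Overturning moment M_o = P_a × H/3 = 172.1 × 2.633 = 453.3.
Resisting moment M_r = W × 2.53 = 652.2 × 2.53 = 1650.
FS_overturning = M_r/M_o = 1650/453.3 = 3.640.

3.64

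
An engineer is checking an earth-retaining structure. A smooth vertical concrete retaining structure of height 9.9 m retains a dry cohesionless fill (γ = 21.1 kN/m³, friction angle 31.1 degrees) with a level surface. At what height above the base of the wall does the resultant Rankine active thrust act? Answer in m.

K_a = 0.3188.
The pressure distribution is triangular, so the resultant acts at H/3 above the base = 9.9/3 = 3.300 m.

3.30 m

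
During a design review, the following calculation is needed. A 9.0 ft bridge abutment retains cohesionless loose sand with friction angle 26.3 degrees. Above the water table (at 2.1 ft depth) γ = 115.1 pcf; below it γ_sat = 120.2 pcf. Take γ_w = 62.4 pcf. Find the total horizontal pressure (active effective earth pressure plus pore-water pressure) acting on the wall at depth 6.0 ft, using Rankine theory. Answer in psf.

424 psf

K_a = (1 − sin φ)/(1 + sin φ) = 0.3859.
γ' = 120.2 − 62.4 = 57.80 pcf.
Effective vertical stress at 6.0 ft: σ'_v = 115.1×2.1 + 57.80×3.90 = 467.1 psf.
σ'_h = K_a σ'_v = 0.3859 × 467.1 = 180.3 psf; u = γ_w × 3.90 = 243.4 psf.
Total σ_h = 180.3 + 243.4 = 423.6 psf.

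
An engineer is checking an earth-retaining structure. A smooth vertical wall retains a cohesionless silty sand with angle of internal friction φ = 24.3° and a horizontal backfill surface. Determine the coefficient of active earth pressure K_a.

0.417

K_a = tan²(45° − φ/2) = tan²(32.85°) = 0.4169.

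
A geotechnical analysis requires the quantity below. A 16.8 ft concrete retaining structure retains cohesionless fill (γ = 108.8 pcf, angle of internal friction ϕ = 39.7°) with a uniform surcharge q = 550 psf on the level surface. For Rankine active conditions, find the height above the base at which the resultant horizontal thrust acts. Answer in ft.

K_a = 0.2204.
Triangular part P₁ = ½K_aγH² = 3384 at H/3 = 5.600 ft; rectangular part P₂ = K_a q H = 2037 at H/2 = 8.400 ft.
ȳ = (P₁·5.600 + P₂·8.400)/(P₁+P₂) = 6.652 ft.

6.65 ft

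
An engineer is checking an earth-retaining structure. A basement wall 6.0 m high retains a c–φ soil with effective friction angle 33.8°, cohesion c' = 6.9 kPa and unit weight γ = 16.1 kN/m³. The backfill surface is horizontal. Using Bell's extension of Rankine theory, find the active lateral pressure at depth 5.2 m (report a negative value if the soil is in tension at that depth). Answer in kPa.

16.5 kPa

K_a = (1 − sin φ)/(1 + sin φ) = 0.2851.
σ_a = K_a γ z − 2c√K_a = 0.2851×16.1×5.2 − 2×6.9×0.5340 = 16.50 kPa.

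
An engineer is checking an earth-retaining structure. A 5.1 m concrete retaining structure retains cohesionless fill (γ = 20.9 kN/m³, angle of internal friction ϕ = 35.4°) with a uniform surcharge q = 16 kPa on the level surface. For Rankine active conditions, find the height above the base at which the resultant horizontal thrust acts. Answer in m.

1.90 m

K_a = 0.2664.
Triangular part P₁ = ½K_aγH² = 72.41 at H/3 = 1.700 m; rectangular part P₂ = K_a q H = 21.74 at H/2 = 2.550 m.
ȳ = (P₁·1.700 + P₂·2.550)/(P₁+P₂) = 1.896 m.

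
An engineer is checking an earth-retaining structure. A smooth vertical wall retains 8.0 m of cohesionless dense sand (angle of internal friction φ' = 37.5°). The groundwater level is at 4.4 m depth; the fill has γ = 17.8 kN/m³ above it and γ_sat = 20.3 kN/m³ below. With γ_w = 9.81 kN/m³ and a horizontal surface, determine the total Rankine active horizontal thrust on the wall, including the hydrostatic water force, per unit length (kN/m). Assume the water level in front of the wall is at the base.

191 kN/m

K_a = tan²(45° − φ/2) = 0.2432.
γ' = 20.3 − 9.81 = 10.49 kN/m³. Depth below WT = 3.6 m.
σ'_h at WT = K_a γ d_w = 19.05 kPa; at base = 19.05 + K_a γ' × 3.6 = 28.23 kPa.
P₁ (0–4.4 m) = ½×19.05×4.4 = 41.90. P₂ (4.4–8.0 m) = ½(19.05+28.23)×3.6 = 85.10.
P_w = ½ γ_w h₂² = 0.5×9.81×3.6² = 63.57. Total = 41.90+85.10+63.57 = 190.6 kN/m.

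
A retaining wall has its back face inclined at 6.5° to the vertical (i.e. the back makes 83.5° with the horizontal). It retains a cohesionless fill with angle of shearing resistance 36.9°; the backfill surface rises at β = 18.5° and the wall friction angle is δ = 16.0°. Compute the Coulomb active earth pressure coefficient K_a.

K_a = sin²(α+φ) / [sin²α · sin(α−δ) · (1 + √{sin(φ+δ)sin(φ−β) / (sin(α−δ)sin(α+β))})²].
With α = 83.5°, φ = 36.9°, δ = 16.0°, β = 18.5°: K_a = 0.3494.

0.349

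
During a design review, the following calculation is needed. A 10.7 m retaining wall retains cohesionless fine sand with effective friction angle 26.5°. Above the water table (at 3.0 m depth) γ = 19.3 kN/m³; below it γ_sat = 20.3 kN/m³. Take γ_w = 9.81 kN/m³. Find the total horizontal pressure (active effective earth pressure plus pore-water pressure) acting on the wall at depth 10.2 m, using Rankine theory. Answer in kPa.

K_a = (1 − sin φ)/(1 + sin φ) = 0.3829.
γ' = 20.3 − 9.81 = 10.49 kN/m³.
Effective vertical stress at 10.2 m: σ'_v = 19.3×3.0 + 10.49×7.20 = 133.4 kPa.
σ'_h = K_a σ'_v = 0.3829 × 133.4 = 51.09 kPa; u = γ_w × 7.20 = 70.63 kPa.
Total σ_h = 51.09 + 70.63 = 121.7 kPa.

122 kPa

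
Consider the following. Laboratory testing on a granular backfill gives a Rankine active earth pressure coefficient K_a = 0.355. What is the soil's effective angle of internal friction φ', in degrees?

K_a = tan²(45° − φ/2) ⇒ 45° − φ/2 = arctan(√0.355) = 30.79°.
φ = 2(45° − 30.79°) = 28.43°.

28.4°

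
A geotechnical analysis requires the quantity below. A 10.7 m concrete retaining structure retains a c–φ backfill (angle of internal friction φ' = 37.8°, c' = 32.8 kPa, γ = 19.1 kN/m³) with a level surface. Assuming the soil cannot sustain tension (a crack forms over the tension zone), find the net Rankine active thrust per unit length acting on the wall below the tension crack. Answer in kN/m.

K_a = 0.2400; √K_a = 0.4899.
Tension-crack depth z_c = 2c/(γ√K_a) = 2×32.8/(19.1×0.4899) = 7.011 m.
σ_a at base = K_a γ H − 2c√K_a = 0.2400×19.1×10.7 − 2×32.8×0.4899 = 16.91 kPa.
P_a = ½ × 16.91 × (H − z_c) = 0.5×16.91×3.689 = 31.19 kN/m.

31.2 kN/m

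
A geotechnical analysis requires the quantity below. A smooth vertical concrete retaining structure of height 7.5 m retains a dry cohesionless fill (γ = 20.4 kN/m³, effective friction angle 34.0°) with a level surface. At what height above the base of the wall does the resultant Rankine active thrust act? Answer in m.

2.50 m

K_a = 0.2827.
The pressure distribution is triangular, so the resultant acts at H/3 above the base = 7.5/3 = 2.500 m.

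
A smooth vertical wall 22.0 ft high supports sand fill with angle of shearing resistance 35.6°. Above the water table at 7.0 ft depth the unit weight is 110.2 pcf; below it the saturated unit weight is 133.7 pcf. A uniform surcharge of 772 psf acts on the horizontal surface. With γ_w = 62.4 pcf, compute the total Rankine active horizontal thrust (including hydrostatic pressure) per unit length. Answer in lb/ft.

17400 lb/ft

K_a = tan²(45° − φ/2) = 0.2641.
γ' = 133.7 − 62.4 = 71.30 pcf. h₂ = H − d_w = 15.0 ft.
σ'_h: at surface K_a·q = 203.9; at WT K_a(q+γd_w) = 407.6; at base K_a(q+γd_w+γ'h₂) = 690.1 psf.
P₁ = ½(203.9+407.6)×7.0 = 2140; P₂ = ½(407.6+690.1)×15.0 = 8233; P_w = ½γ_w h₂² = 7020.
Total = 2140+8233+7020 = 17390 lb/ft.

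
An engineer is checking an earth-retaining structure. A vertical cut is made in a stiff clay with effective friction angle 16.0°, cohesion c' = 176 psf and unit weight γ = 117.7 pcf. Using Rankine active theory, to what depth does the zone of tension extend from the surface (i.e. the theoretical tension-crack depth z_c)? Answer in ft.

3.97 ft

K_a = tan²(45° − 16.0°/2) = 0.5678; √K_a = 0.7536.
The active pressure is zero where K_a γ z = 2c√K_a, so z_c = 2c/(γ√K_a) = 2×176/(117.7×0.7536) = 3.969 ft.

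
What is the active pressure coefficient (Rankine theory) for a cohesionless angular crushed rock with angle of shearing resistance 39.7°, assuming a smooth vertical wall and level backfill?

0.220

K_a = (1 − sin φ)/(1 + sin φ) = (1 − sin 39.7°)/(1 + sin 39.7°) = 0.2204.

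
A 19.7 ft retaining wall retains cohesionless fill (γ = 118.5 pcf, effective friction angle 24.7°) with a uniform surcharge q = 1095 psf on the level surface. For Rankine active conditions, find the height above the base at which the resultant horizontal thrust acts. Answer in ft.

8.16 ft

K_a = 0.4106.
Triangular part P₁ = ½K_aγH² = 9441 at H/3 = 6.567 ft; rectangular part P₂ = K_a q H = 8857 at H/2 = 9.850 ft.
ȳ = (P₁·6.567 + P₂·9.850)/(P₁+P₂) = 8.156 ft.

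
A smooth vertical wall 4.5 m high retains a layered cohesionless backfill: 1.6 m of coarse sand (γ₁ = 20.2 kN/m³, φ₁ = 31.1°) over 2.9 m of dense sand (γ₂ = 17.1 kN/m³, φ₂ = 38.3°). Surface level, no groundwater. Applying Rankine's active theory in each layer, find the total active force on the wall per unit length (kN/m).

K_a1 = tan²(45°−31.1°/2) = 0.3188; K_a2 = tan²(45°−38.3°/2) = 0.2347.
Layer 1: σ at base = K_a1 γ₁ h₁ = 10.30 kPa; P₁ = ½×10.30×1.6 = 8.243.
Layer 2: σ_v at top = γ₁h₁ = 32.32; σ_h top = K_a2×32.32 = 7.587; σ_h base = K_a2×(32.32+17.1×2.9) = 19.23.
P₂ = ½(7.587+19.23)×2.9 = 38.88. Total P_a = 8.243+38.88 = 47.12 kN/m.

47.1 kN/m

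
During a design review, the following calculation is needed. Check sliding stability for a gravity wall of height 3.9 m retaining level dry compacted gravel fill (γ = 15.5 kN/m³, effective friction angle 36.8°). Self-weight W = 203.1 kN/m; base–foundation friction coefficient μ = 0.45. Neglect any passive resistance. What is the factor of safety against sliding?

K_a = tan²(45° − 36.8°/2) = 0.2508.
P_a = ½K_aγH² = 0.5×0.2508×15.5×3.9² = 29.56 kN/m, acting at H/3 = 1.300 m above the base.
FS_sliding = μW / P_a = 0.45×203.1 / 29.56 = 3.092.

3.09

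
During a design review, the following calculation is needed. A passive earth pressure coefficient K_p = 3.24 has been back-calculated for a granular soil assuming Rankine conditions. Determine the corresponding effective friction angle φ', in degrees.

31.9°

K_p = (1+sin φ)/(1−sin φ) ⇒ sin φ = (K_p − 1)/(K_p + 1) = 0.5283.
φ = arcsin(0.5283) = 31.89°.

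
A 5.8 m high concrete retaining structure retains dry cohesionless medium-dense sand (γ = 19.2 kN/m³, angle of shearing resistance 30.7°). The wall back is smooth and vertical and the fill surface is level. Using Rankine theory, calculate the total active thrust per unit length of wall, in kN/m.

K_a = tan²(45° − φ/2) = 0.3240.
P_a = ½ K_a γ H² = 0.5 × 0.3240 × 19.2 × 5.8² = 104.6 kN/m.

105 kN/m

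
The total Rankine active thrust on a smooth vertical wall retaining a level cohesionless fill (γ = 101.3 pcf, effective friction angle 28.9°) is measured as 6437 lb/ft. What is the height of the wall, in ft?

K_a = 0.3484. P_a = ½ K_a γ H² ⇒ H = √(2P_a/(K_a γ)).
H = √(2×6437/(0.3484×101.3)) = 19.10 ft.

19.1 ft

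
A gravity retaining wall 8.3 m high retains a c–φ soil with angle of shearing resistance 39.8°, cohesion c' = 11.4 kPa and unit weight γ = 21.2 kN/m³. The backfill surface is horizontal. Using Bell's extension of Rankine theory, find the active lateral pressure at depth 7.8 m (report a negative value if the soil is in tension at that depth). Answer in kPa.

25.6 kPa

K_a = (1 − sin φ)/(1 + sin φ) = 0.2194.
σ_a = K_a γ z − 2c√K_a = 0.2194×21.2×7.8 − 2×11.4×0.4684 = 25.60 kPa.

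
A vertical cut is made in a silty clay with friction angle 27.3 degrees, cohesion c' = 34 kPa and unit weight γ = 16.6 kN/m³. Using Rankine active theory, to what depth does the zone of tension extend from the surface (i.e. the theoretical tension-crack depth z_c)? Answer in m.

6.72 m

K_a = tan²(45° − 27.3°/2) = 0.3711; √K_a = 0.6092.
The active pressure is zero where K_a γ z = 2c√K_a, so z_c = 2c/(γ√K_a) = 2×34/(16.6×0.6092) = 6.724 m.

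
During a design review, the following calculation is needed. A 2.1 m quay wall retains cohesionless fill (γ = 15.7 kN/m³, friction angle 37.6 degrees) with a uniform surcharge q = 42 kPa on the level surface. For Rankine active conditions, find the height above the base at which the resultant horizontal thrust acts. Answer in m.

0.951 m

K_a = 0.2421.
Triangular part P₁ = ½K_aγH² = 8.382 at H/3 = 0.7000 m; rectangular part P₂ = K_a q H = 21.36 at H/2 = 1.050 m.
ȳ = (P₁·0.7000 + P₂·1.050)/(P₁+P₂) = 0.9513 m.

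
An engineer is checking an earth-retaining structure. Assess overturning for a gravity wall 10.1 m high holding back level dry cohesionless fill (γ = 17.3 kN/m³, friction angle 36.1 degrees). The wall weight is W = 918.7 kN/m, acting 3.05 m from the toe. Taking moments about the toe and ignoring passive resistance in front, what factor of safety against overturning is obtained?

3.65

K_a = tan²(45° − 36.1°/2) = 0.2585.
P_a = ½K_aγH² = 0.5×0.2585×17.3×10.1² = 228.1 kN/m, acting at H/3 = 3.367 m above the base.
Overturning moment M_o = P_a × H/3 = 228.1 × 3.367 = 767.9.
Resisting moment M_r = W × 3.05 = 918.7 × 3.05 = 2802.
FS_overturning = M_r/M_o = 2802/767.9 = 3.649.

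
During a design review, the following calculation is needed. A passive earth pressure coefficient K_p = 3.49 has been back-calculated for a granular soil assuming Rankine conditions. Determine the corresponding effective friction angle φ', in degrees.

33.7°

K_p = (1+sin φ)/(1−sin φ) ⇒ sin φ = (K_p − 1)/(K_p + 1) = 0.5546.
φ = arcsin(0.5546) = 33.68°.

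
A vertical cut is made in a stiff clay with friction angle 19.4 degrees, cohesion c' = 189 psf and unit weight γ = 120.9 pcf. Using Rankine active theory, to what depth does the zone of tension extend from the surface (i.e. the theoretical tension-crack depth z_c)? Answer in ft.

4.42 ft

K_a = tan²(45° − 19.4°/2) = 0.5013; √K_a = 0.7080.
The active pressure is zero where K_a γ z = 2c√K_a, so z_c = 2c/(γ√K_a) = 2×189/(120.9×0.7080) = 4.416 ft.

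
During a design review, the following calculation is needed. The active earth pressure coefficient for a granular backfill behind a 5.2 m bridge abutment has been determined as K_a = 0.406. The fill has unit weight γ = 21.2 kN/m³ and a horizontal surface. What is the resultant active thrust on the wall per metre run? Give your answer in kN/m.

116 kN/m

P = ½ K_a γ H² = 0.5 × 0.406 × 21.2 × 5.2² = 116.4 kN/m.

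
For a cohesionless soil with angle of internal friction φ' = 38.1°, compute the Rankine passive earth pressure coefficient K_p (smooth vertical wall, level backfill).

4.22

K_p = (1 + sin φ)/(1 − sin φ) = tan²(45° + 38.1°/2) = 4.222.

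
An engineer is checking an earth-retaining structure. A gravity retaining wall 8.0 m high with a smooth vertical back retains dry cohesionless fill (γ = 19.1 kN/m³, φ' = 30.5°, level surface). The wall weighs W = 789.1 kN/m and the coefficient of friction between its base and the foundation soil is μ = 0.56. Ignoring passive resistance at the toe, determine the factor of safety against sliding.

K_a = tan²(45° − 30.5°/2) = 0.3267.
P_a = ½K_aγH² = 0.5×0.3267×19.1×8.0² = 199.7 kN/m, acting at H/3 = 2.667 m above the base.
FS_sliding = μW / P_a = 0.56×789.1 / 199.7 = 2.213.

2.21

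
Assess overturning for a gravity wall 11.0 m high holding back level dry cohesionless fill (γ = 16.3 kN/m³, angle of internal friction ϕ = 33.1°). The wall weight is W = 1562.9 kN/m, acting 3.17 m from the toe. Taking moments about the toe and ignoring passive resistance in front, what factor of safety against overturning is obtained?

K_a = tan²(45° − 33.1°/2) = 0.2936.
P_a = ½K_aγH² = 0.5×0.2936×16.3×11.0² = 289.5 kN/m, acting at H/3 = 3.667 m above the base.
Overturning moment M_o = P_a × H/3 = 289.5 × 3.667 = 1062.
Resisting moment M_r = W × 3.17 = 1562.9 × 3.17 = 4954.
FS_overturning = M_r/M_o = 4954/1062 = 4.667.

4.67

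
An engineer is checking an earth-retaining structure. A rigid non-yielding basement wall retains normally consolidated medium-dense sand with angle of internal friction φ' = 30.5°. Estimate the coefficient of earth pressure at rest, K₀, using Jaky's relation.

K₀ = 1 − sin φ' = 1 − sin 30.5° = 0.4925.

0.492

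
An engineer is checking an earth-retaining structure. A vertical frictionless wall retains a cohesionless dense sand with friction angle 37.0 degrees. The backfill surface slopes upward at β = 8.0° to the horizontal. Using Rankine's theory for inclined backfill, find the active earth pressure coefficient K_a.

K_a = cos β · (cos β − √(cos²β − cos²φ)) / (cos β + √(cos²β − cos²φ)).
cos β = 0.9903, cos φ = 0.7986, √(cos²β − cos²φ) = 0.5855.
K_a = 0.9903 × (0.9903 − 0.5855)/(0.9903 + 0.5855) = 0.2544.

0.254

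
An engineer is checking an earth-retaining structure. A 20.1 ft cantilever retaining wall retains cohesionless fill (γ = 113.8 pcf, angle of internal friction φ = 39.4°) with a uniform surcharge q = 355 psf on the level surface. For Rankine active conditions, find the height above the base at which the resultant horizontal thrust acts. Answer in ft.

K_a = 0.2234.
Triangular part P₁ = ½K_aγH² = 5137 at H/3 = 6.700 ft; rectangular part P₂ = K_a q H = 1594 at H/2 = 10.05 ft.
ȳ = (P₁·6.700 + P₂·10.05)/(P₁+P₂) = 7.494 ft.

7.49 ft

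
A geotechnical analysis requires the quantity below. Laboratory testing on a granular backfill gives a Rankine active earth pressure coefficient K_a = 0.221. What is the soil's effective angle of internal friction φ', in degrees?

39.6°

K_a = tan²(45° − φ/2) ⇒ 45° − φ/2 = arctan(√0.221) = 25.18°.
φ = 2(45° − 25.18°) = 39.64°.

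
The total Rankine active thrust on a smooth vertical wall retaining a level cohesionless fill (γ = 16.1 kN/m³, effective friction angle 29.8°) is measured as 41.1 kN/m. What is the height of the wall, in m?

K_a = 0.3360. P_a = ½ K_a γ H² ⇒ H = √(2P_a/(K_a γ)).
H = √(2×41.1/(0.3360×16.1)) = 3.898 m.

3.90 m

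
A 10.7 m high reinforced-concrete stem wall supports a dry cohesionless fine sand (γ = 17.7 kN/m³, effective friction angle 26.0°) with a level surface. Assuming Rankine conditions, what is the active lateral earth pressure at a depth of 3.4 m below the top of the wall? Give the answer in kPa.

23.5 kPa

K_a = (1 − sin φ)/(1 + sin φ) = 0.3905.
σ_h = K_a γ z = 0.3905 × 17.7 × 3.4 = 23.50 kPa.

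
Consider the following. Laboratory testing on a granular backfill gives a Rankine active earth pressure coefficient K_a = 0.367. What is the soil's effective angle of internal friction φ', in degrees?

27.6°

K_a = tan²(45° − φ/2) ⇒ 45° − φ/2 = arctan(√0.367) = 31.21°.
φ = 2(45° − 31.21°) = 27.58°.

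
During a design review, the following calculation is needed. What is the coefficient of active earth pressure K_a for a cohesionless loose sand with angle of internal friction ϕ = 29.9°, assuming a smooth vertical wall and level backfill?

K_a = tan²(45° − φ/2) = tan²(30.05°) = 0.3347.

0.335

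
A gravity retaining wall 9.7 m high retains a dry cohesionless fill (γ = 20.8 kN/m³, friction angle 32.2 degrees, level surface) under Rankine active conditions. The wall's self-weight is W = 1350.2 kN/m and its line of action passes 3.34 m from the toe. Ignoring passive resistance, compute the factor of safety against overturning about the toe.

4.68

K_a = tan²(45° − 32.2°/2) = 0.3047.
P_a = ½K_aγH² = 0.5×0.3047×20.8×9.7² = 298.2 kN/m, acting at H/3 = 3.233 m above the base.
Overturning moment M_o = P_a × H/3 = 298.2 × 3.233 = 964.2.
Resisting moment M_r = W × 3.34 = 1350.2 × 3.34 = 4510.
FS_overturning = M_r/M_o = 4510/964.2 = 4.677.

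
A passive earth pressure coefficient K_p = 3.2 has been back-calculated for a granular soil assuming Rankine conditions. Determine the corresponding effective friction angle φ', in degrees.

K_p = (1+sin φ)/(1−sin φ) ⇒ sin φ = (K_p − 1)/(K_p + 1) = 0.5238.
φ = arcsin(0.5238) = 31.59°.

31.6°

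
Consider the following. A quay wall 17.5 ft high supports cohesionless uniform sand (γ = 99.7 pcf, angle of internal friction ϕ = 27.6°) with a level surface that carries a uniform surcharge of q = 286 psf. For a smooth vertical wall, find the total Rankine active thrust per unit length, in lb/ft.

7440 lb/ft

K_a = tan²(45° − φ/2) = 0.3668.
Soil triangle: ½ K_a γ H² = 0.5×0.3668×99.7×17.5² = 5599 lb/ft.
Surcharge rectangle: K_a q H = 0.3668×286×17.5 = 1836 lb/ft.
Total = 5599 + 1836 = 7435 lb/ft.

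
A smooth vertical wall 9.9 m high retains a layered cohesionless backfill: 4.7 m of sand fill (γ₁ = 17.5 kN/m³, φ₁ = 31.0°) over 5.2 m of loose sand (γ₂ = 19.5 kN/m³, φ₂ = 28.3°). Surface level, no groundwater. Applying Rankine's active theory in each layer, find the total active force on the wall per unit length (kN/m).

K_a1 = tan²(45°−31.0°/2) = 0.3201; K_a2 = tan²(45°−28.3°/2) = 0.3568.
Layer 1: σ at base = K_a1 γ₁ h₁ = 26.33 kPa; P₁ = ½×26.33×4.7 = 61.87.
Layer 2: σ_v at top = γ₁h₁ = 82.25; σ_h top = K_a2×82.25 = 29.34; σ_h base = K_a2×(82.25+19.5×5.2) = 65.52.
P₂ = ½(29.34+65.52)×5.2 = 246.7. Total P_a = 61.87+246.7 = 308.5 kN/m.

309 kN/m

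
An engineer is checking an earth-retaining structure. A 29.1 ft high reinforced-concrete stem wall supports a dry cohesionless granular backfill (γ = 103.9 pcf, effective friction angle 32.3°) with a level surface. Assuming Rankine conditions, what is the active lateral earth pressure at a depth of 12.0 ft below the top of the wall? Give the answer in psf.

K_a = (1 − sin φ)/(1 + sin φ) = 0.3035.
σ_h = K_a γ z = 0.3035 × 103.9 × 12.0 = 378.4 psf.

378 psf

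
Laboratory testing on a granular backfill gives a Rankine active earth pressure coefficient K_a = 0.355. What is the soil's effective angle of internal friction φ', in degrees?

28.4°

K_a = tan²(45° − φ/2) ⇒ 45° − φ/2 = arctan(√0.355) = 30.79°.
φ = 2(45° − 30.79°) = 28.43°.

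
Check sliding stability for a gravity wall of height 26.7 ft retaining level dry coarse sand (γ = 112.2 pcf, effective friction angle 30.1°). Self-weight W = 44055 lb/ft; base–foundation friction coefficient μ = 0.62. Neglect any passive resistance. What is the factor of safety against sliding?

K_a = tan²(45° − 30.1°/2) = 0.3320.
P_a = ½K_aγH² = 0.5×0.3320×112.2×26.7² = 13280 lb/ft, acting at H/3 = 8.900 ft above the base.
FS_sliding = μW / P_a = 0.62×44055 / 13280 = 2.057.

2.06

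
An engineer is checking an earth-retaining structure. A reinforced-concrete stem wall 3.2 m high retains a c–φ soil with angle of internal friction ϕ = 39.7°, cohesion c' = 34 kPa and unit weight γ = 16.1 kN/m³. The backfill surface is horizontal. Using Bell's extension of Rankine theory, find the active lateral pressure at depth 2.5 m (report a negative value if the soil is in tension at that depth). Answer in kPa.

K_a = (1 − sin φ)/(1 + sin φ) = 0.2204.
σ_a = K_a γ z − 2c√K_a = 0.2204×16.1×2.5 − 2×34×0.4695 = -23.05 kPa.

-23.1 kPa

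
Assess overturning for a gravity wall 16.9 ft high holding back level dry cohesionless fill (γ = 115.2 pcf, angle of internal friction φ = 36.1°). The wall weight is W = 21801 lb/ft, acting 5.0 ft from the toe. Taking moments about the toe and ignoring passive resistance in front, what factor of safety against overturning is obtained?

K_a = tan²(45° − 36.1°/2) = 0.2585.
P_a = ½K_aγH² = 0.5×0.2585×115.2×16.9² = 4253 lb/ft, acting at H/3 = 5.633 ft above the base.
Overturning moment M_o = P_a × H/3 = 4253 × 5.633 = 23960.
Resisting moment M_r = W × 5.0 = 21801 × 5.0 = 109000.
FS_overturning = M_r/M_o = 109000/23960 = 4.550.

4.55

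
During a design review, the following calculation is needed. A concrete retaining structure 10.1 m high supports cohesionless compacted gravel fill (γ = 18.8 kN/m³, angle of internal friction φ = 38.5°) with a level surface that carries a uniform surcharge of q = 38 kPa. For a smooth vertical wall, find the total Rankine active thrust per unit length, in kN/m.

312 kN/m

K_a = tan²(45° − φ/2) = 0.2327.
Soil triangle: ½ K_a γ H² = 0.5×0.2327×18.8×10.1² = 223.1 kN/m.
Surcharge rectangle: K_a q H = 0.2327×38×10.1 = 89.29 kN/m.
Total = 223.1 + 89.29 = 312.4 kN/m.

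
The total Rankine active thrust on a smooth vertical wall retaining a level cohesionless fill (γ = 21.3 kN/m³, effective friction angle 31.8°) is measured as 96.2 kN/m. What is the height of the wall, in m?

K_a = 0.3098. P_a = ½ K_a γ H² ⇒ H = √(2P_a/(K_a γ)).
H = √(2×96.2/(0.3098×21.3)) = 5.400 m.

5.40 m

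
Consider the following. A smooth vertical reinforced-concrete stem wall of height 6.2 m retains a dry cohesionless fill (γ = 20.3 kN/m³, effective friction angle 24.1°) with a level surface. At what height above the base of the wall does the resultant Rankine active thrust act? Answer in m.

2.07 m

K_a = 0.4201.
The pressure distribution is triangular, so the resultant acts at H/3 above the base = 6.2/3 = 2.067 m.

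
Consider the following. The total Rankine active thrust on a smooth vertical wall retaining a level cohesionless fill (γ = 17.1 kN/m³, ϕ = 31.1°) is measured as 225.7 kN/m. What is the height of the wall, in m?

K_a = 0.3188. P_a = ½ K_a γ H² ⇒ H = √(2P_a/(K_a γ)).
H = √(2×225.7/(0.3188×17.1)) = 9.100 m.

9.10 m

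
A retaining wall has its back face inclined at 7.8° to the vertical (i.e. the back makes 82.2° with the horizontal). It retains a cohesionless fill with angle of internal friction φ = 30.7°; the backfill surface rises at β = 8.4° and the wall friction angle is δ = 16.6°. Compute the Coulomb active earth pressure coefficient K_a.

K_a = sin²(α+φ) / [sin²α · sin(α−δ) · (1 + √{sin(φ+δ)sin(φ−β) / (sin(α−δ)sin(α+β))})²].
With α = 82.2°, φ = 30.7°, δ = 16.6°, β = 8.4°: K_a = 0.3934.

0.393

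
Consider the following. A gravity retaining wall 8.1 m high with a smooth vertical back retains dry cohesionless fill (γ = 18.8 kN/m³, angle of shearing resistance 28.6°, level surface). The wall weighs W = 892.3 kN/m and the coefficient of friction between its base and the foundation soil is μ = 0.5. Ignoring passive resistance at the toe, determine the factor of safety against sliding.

K_a = tan²(45° − 28.6°/2) = 0.3525.
P_a = ½K_aγH² = 0.5×0.3525×18.8×8.1² = 217.4 kN/m, acting at H/3 = 2.700 m above the base.
FS_sliding = μW / P_a = 0.5×892.3 / 217.4 = 2.052.

2.05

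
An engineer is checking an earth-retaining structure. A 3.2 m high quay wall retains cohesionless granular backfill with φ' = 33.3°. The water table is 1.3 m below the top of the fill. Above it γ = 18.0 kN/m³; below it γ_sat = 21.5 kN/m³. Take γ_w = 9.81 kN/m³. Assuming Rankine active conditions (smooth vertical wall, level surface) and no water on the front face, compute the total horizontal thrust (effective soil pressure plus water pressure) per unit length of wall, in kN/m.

41.2 kN/m

K_a = tan²(45° − φ/2) = 0.2911.
γ' = 21.5 − 9.81 = 11.69 kN/m³. Depth below WT = 1.9 m.
σ'_h at WT = K_a γ d_w = 6.813 kPa; at base = 6.813 + K_a γ' × 1.9 = 13.28 kPa.
P₁ (0–1.3 m) = ½×6.813×1.3 = 4.428. P₂ (1.3–3.2 m) = ½(6.813+13.28)×1.9 = 19.09.
P_w = ½ γ_w h₂² = 0.5×9.81×1.9² = 17.71. Total = 4.428+19.09+17.71 = 41.22 kN/m.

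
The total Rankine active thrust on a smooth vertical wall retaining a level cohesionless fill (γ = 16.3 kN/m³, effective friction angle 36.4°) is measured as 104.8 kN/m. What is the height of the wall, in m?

K_a = 0.2552. P_a = ½ K_a γ H² ⇒ H = √(2P_a/(K_a γ)).
H = √(2×104.8/(0.2552×16.3)) = 7.099 m.

7.10 m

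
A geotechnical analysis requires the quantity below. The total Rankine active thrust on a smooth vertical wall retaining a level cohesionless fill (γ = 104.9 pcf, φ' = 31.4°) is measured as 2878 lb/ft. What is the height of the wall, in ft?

K_a = 0.3149. P_a = ½ K_a γ H² ⇒ H = √(2P_a/(K_a γ)).
H = √(2×2878/(0.3149×104.9)) = 13.20 ft.

13.2 ft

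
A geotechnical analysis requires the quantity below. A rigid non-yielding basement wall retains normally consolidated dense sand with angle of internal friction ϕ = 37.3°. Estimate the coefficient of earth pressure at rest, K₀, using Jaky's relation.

K₀ = 1 − sin φ' = 1 − sin 37.3° = 0.3940.

0.394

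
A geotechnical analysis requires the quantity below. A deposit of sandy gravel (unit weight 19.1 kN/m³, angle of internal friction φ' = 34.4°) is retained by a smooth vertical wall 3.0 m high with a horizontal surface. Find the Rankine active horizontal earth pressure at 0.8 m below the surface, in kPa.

4.25 kPa

K_a = (1 − sin φ)/(1 + sin φ) = 0.2780.
σ_h = K_a γ z = 0.2780 × 19.1 × 0.8 = 4.248 kPa.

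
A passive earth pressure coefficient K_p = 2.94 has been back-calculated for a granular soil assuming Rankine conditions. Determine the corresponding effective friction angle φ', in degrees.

29.5°

K_p = (1+sin φ)/(1−sin φ) ⇒ sin φ = (K_p − 1)/(K_p + 1) = 0.4924.
φ = arcsin(0.4924) = 29.50°.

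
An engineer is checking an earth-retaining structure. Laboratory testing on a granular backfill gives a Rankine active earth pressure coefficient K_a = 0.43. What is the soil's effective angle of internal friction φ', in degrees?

23.5°

K_a = tan²(45° − φ/2) ⇒ 45° − φ/2 = arctan(√0.43) = 33.25°.
φ = 2(45° − 33.25°) = 23.49°.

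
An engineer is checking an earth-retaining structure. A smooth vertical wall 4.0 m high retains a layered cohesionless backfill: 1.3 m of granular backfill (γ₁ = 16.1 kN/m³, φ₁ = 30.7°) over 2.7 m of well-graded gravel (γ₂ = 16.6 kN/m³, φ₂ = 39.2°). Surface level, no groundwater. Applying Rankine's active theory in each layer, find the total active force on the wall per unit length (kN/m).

30.8 kN/m

K_a1 = tan²(45°−30.7°/2) = 0.3240; K_a2 = tan²(45°−39.2°/2) = 0.2255.
Layer 1: σ at base = K_a1 γ₁ h₁ = 6.782 kPa; P₁ = ½×6.782×1.3 = 4.408.
Layer 2: σ_v at top = γ₁h₁ = 20.93; σ_h top = K_a2×20.93 = 4.719; σ_h base = K_a2×(20.93+16.6×2.7) = 14.82.
P₂ = ½(4.719+14.82)×2.7 = 26.38. Total P_a = 4.408+26.38 = 30.79 kN/m.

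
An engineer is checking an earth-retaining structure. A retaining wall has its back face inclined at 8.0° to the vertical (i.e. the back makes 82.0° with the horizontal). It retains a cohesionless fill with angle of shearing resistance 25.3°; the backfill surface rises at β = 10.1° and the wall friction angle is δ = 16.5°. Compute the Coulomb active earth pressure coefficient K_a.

K_a = sin²(α+φ) / [sin²α · sin(α−δ) · (1 + √{sin(φ+δ)sin(φ−β) / (sin(α−δ)sin(α+β))})²].
With α = 82.0°, φ = 25.3°, δ = 16.5°, β = 10.1°: K_a = 0.4938.

0.494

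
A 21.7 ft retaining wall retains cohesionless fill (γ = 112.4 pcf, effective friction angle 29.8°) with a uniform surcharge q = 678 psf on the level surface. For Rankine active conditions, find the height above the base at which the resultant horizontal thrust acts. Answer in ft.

8.53 ft

K_a = 0.3360.
Triangular part P₁ = ½K_aγH² = 8893 at H/3 = 7.233 ft; rectangular part P₂ = K_a q H = 4944 at H/2 = 10.85 ft.
ȳ = (P₁·7.233 + P₂·10.85)/(P₁+P₂) = 8.526 ft.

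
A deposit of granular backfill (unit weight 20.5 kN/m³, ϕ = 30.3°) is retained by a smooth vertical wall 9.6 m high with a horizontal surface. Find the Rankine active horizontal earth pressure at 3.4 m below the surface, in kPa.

K_a = (1 − sin φ)/(1 + sin φ) = 0.3293.
σ_h = K_a γ z = 0.3293 × 20.5 × 3.4 = 22.95 kPa.

23.0 kPa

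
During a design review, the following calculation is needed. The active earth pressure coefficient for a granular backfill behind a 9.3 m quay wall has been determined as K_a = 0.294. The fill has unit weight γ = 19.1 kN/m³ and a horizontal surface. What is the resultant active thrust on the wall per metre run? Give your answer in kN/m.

243 kN/m

P = ½ K_a γ H² = 0.5 × 0.294 × 19.1 × 9.3² = 242.8 kN/m.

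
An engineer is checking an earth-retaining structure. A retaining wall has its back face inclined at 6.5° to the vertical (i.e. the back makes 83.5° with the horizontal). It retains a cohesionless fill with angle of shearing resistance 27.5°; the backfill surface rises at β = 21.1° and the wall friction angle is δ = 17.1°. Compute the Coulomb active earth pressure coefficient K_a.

0.573

K_a = sin²(α+φ) / [sin²α · sin(α−δ) · (1 + √{sin(φ+δ)sin(φ−β) / (sin(α−δ)sin(α+β))})²].
With α = 83.5°, φ = 27.5°, δ = 17.1°, β = 21.1°: K_a = 0.5727.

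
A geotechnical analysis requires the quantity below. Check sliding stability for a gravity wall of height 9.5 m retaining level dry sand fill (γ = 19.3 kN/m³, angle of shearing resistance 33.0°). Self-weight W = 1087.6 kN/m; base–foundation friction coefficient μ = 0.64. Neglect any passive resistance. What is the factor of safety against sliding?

2.71

K_a = tan²(45° − 33.0°/2) = 0.2948.
P_a = ½K_aγH² = 0.5×0.2948×19.3×9.5² = 256.7 kN/m, acting at H/3 = 3.167 m above the base.
FS_sliding = μW / P_a = 0.64×1087.6 / 256.7 = 2.711.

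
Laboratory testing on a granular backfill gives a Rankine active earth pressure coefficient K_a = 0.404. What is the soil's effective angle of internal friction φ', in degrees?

K_a = tan²(45° − φ/2) ⇒ 45° − φ/2 = arctan(√0.404) = 32.44°.
φ = 2(45° − 32.44°) = 25.12°.

25.1°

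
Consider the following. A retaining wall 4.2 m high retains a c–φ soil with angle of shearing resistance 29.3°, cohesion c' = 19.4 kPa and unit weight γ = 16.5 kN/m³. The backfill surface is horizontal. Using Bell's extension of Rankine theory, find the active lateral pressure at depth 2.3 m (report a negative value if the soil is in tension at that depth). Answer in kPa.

-9.71 kPa

K_a = (1 − sin φ)/(1 + sin φ) = 0.3428.
σ_a = K_a γ z − 2c√K_a = 0.3428×16.5×2.3 − 2×19.4×0.5855 = -9.708 kPa.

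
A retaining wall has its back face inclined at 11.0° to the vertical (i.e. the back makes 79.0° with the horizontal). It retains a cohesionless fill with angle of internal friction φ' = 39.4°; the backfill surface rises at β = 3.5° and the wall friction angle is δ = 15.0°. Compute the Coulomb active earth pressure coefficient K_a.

K_a = sin²(α+φ) / [sin²α · sin(α−δ) · (1 + √{sin(φ+δ)sin(φ−β) / (sin(α−δ)sin(α+β))})²].
With α = 79.0°, φ = 39.4°, δ = 15.0°, β = 3.5°: K_a = 0.2980.

0.298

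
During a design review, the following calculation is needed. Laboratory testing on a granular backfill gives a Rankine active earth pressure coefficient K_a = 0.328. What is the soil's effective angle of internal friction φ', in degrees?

K_a = tan²(45° − φ/2) ⇒ 45° − φ/2 = arctan(√0.328) = 29.80°.
φ = 2(45° − 29.80°) = 30.40°.

30.4°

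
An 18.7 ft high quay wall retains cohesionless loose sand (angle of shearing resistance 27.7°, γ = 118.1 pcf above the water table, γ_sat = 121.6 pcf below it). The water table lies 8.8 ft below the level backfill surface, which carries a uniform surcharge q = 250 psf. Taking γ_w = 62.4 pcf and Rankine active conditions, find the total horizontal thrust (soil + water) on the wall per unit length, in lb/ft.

11300 lb/ft

K_a = tan²(45° − φ/2) = 0.3653.
γ' = 121.6 − 62.4 = 59.20 pcf. h₂ = H − d_w = 9.9 ft.
σ'_h: at surface K_a·q = 91.33; at WT K_a(q+γd_w) = 471.0; at base K_a(q+γd_w+γ'h₂) = 685.1 psf.
P₁ = ½(91.33+471.0)×8.8 = 2474; P₂ = ½(471.0+685.1)×9.9 = 5723; P_w = ½γ_w h₂² = 3058.
Total = 2474+5723+3058 = 11260 lb/ft.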